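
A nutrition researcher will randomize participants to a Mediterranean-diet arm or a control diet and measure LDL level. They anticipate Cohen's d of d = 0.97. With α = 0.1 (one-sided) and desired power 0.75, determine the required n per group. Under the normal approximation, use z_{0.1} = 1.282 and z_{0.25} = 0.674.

For two independent groups with equal n: n = 2·((z_{α} + z_β) / d)².
z_{α} + z_β = 1.282 + 0.674 = 1.956.
n = 2 × (1.956 / 0.97)² = 2 × 2.016² = 2 × 4.07 = 8.1.
Round up to the next whole participant.

n = 9 per group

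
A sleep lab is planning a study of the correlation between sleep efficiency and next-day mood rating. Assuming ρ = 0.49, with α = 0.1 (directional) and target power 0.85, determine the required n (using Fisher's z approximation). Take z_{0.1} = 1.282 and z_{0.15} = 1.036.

n = 22

Fisher's z: C = ½·ln((1+r)/(1−r)) = ½·ln(2.9216) = 0.5361.
n = ((z_{α} + z_β)/C)² + 3.
(1.282 + 1.036) / 0.5361 = 2.318 / 0.5361 = 4.324.
n = 4.324² + 3 = 18.70 + 3 = 21.7.
Round up.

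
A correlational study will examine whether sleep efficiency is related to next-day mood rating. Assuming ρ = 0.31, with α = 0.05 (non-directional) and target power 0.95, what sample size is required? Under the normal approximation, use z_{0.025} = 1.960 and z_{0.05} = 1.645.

Fisher's z: C = ½·ln((1+r)/(1−r)) = ½·ln(1.8986) = 0.3205.
n = ((z_{α/2} + z_β)/C)² + 3.
(1.960 + 1.645) / 0.3205 = 3.605 / 0.3205 = 11.248.
n = 11.248² + 3 = 126.52 + 3 = 129.5.
Round up.

n = 130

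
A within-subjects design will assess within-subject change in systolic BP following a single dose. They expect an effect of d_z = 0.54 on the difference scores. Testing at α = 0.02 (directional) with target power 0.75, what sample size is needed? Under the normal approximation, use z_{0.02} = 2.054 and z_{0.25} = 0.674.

For a paired (one-sample on differences) test: n = ((z_{α} + z_β) / d)².
z_{α} + z_β = 2.054 + 0.674 = 2.728.
n = (2.728 / 0.54)² = 5.052² = 25.52.
Round up.

n = 26 pairs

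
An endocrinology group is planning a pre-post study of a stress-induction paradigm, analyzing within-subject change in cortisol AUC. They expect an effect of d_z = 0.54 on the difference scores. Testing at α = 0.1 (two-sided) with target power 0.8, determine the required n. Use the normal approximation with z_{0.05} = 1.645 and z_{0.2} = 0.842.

For a paired (one-sample on differences) test: n = ((z_{α/2} + z_β) / d)².
z_{α/2} + z_β = 1.645 + 0.842 = 2.487.
n = (2.487 / 0.54)² = 4.606² = 21.21.
Round up.

n = 22 pairs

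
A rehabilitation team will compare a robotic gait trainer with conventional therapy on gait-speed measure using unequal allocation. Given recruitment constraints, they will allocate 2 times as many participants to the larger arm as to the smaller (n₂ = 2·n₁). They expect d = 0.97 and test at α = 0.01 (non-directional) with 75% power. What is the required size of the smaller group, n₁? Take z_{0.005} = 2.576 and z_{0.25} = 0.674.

With allocation ratio k = n₂/n₁ = 2, Var(x̄₁−x̄₂) = σ²(1/n₁ + 1/(k·n₁)) = σ²·(k+1)/(k·n₁).
So n₁ = (1 + 1/k)·((z_{α/2} + z_β)/d)² = 1.500 × (3.250/0.97)².
n₁ = 1.500 × 11.23 = 16.8.
Round up: n₁ = 17, giving n₂ = 2 × 17 = 34.

n₁ = 17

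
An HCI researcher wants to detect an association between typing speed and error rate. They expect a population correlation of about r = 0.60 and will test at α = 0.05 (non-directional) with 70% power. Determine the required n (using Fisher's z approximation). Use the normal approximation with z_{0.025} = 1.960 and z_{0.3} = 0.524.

n = 16

Fisher's z: C = ½·ln((1+r)/(1−r)) = ½·ln(4.0000) = 0.6931.
n = ((z_{α/2} + z_β)/C)² + 3.
(1.960 + 0.524) / 0.6931 = 2.484 / 0.6931 = 3.584.
n = 3.584² + 3 = 12.84 + 3 = 15.8.
Round up.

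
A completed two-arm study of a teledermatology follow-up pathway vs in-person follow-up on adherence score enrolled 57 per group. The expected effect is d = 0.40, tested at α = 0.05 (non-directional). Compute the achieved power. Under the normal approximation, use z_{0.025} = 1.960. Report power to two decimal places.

For two equal groups, power = Φ(d·√(n/2) − z_{α/2}).
d·√(n/2) = 0.40 × √(57/2) = 0.40 × 5.339 = 2.135.
z_β = 2.135 − 1.960 = 0.175.
Power = Φ(0.175) = 0.570.

power ≈ 0.57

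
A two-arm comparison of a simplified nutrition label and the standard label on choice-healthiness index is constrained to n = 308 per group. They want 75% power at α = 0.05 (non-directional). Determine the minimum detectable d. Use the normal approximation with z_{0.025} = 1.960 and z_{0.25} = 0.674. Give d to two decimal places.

For two independent groups of n = 308 each: d_min = (z_{α/2} + z_β)·√(2/n).
z-sum = 1.960 + 0.674 = 2.634.
d_min = 2.634 × √(2/308) = 2.634 × 0.0806 = 0.212.

d_min ≈ 0.21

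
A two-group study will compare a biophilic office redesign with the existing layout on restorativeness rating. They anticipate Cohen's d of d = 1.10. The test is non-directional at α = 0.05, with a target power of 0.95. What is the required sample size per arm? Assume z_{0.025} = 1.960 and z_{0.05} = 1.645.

For two independent groups with equal n: n = 2·((z_{α/2} + z_β) / d)².
z_{α/2} + z_β = 1.960 + 1.645 = 3.605.
n = 2 × (3.605 / 1.10)² = 2 × 3.277² = 2 × 10.74 = 21.5.
Round up to the next whole participant.

n = 22 per group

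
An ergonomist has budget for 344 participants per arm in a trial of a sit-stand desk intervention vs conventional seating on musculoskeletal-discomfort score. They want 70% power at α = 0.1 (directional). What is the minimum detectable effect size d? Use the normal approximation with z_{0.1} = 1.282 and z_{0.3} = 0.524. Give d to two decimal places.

For two independent groups of n = 344 each: d_min = (z_{α} + z_β)·√(2/n).
z-sum = 1.282 + 0.524 = 1.806.
d_min = 1.806 × √(2/344) = 1.806 × 0.0762 = 0.138.

d_min ≈ 0.14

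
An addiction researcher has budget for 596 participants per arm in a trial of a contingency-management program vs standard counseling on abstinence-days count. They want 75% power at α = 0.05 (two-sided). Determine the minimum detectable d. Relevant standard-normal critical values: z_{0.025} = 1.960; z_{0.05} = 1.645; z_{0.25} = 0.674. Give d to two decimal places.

For two independent groups of n = 596 each: d_min = (z_{α/2} + z_β)·√(2/n).
z-sum = 1.960 + 0.674 = 2.634.
d_min = 2.634 × √(2/596) = 2.634 × 0.0579 = 0.153.

d_min ≈ 0.15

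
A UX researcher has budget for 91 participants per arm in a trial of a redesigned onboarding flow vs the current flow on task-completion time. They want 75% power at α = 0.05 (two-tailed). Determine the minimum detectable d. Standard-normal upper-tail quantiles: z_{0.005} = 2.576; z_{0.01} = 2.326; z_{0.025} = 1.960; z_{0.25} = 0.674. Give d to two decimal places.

For two independent groups of n = 91 each: d_min = (z_{α/2} + z_β)·√(2/n).
z-sum = 1.960 + 0.674 = 2.634.
d_min = 2.634 × √(2/91) = 2.634 × 0.1482 = 0.390.

d_min ≈ 0.39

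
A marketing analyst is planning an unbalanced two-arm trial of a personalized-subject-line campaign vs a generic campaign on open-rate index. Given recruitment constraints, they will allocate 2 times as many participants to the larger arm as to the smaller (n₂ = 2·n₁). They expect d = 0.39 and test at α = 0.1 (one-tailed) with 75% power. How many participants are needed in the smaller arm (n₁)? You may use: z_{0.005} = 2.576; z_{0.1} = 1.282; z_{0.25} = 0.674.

n₁ = 38

With allocation ratio k = n₂/n₁ = 2, Var(x̄₁−x̄₂) = σ²(1/n₁ + 1/(k·n₁)) = σ²·(k+1)/(k·n₁).
So n₁ = (1 + 1/k)·((z_{α} + z_β)/d)² = 1.500 × (1.956/0.39)².
n₁ = 1.500 × 25.15 = 37.7.
Round up: n₁ = 38, giving n₂ = 2 × 38 = 76.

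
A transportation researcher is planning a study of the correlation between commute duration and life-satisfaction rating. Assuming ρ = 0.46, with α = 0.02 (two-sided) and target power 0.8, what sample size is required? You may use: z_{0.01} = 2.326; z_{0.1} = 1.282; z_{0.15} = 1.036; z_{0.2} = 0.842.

n = 44

Fisher's z: C = ½·ln((1+r)/(1−r)) = ½·ln(2.7037) = 0.4973.
n = ((z_{α/2} + z_β)/C)² + 3.
(2.326 + 0.842) / 0.4973 = 3.168 / 0.4973 = 6.370.
n = 6.370² + 3 = 40.58 + 3 = 43.6.
Round up.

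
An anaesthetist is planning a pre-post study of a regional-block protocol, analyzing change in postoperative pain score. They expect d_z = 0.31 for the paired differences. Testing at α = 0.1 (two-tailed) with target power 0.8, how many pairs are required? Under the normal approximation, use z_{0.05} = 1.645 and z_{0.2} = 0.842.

For a paired (one-sample on differences) test: n = ((z_{α/2} + z_β) / d)².
z_{α/2} + z_β = 1.645 + 0.842 = 2.487.
n = (2.487 / 0.31)² = 8.023² = 64.36.
Round up.

n = 65 pairs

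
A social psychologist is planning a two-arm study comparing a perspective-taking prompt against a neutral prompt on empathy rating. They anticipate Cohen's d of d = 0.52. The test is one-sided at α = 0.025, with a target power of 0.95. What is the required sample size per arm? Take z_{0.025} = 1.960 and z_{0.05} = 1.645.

n = 97 per group

For two independent groups with equal n: n = 2·((z_{α} + z_β) / d)².
z_{α} + z_β = 1.960 + 1.645 = 3.605.
n = 2 × (3.605 / 0.52)² = 2 × 6.933² = 2 × 48.06 = 96.1.
Round up to the next whole participant.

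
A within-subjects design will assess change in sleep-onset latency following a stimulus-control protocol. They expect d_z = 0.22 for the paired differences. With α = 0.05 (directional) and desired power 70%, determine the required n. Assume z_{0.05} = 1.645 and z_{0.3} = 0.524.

For a paired (one-sample on differences) test: n = ((z_{α} + z_β) / d)².
z_{α} + z_β = 1.645 + 0.524 = 2.169.
n = (2.169 / 0.22)² = 9.859² = 97.20.
Round up.

n = 98 pairs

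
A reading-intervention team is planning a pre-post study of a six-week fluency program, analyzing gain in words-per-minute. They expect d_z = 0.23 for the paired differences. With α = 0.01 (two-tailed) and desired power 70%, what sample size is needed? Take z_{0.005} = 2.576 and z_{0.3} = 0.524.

For a paired (one-sample on differences) test: n = ((z_{α/2} + z_β) / d)².
z_{α/2} + z_β = 2.576 + 0.524 = 3.100.
n = (3.100 / 0.23)² = 13.478² = 181.66.
Round up.

n = 182 pairs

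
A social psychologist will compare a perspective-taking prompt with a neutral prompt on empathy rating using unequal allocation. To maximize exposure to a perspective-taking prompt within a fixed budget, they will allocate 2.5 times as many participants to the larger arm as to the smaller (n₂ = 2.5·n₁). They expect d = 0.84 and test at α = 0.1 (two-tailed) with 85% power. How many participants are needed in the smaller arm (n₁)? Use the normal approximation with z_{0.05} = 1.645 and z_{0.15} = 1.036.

With allocation ratio k = n₂/n₁ = 2.5, Var(x̄₁−x̄₂) = σ²(1/n₁ + 1/(k·n₁)) = σ²·(k+1)/(k·n₁).
So n₁ = (1 + 1/k)·((z_{α/2} + z_β)/d)² = 1.400 × (2.681/0.84)².
n₁ = 1.400 × 10.19 = 14.3.
Round up: n₁ = 15, giving n₂ = ⌈2.5 × 15⌉ = ⌈37.5⌉ = 38.

n₁ = 15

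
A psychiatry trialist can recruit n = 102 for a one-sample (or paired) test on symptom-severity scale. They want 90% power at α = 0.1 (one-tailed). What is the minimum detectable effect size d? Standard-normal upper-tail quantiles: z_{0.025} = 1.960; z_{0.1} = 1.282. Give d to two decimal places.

d_min ≈ 0.25

For a single sample (or paired design) of n = 102: d_min = (z_{α} + z_β)/√n.
z-sum = 1.282 + 1.282 = 2.564.
d_min = 2.564 / √102 = 2.564 / 10.100 = 0.254.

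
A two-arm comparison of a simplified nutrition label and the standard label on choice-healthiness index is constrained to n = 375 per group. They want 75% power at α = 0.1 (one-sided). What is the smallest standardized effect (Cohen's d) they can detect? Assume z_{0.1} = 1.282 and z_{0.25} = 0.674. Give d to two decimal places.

d_min ≈ 0.14

For two independent groups of n = 375 each: d_min = (z_{α} + z_β)·√(2/n).
z-sum = 1.282 + 0.674 = 1.956.
d_min = 1.956 × √(2/375) = 1.956 × 0.0730 = 0.143.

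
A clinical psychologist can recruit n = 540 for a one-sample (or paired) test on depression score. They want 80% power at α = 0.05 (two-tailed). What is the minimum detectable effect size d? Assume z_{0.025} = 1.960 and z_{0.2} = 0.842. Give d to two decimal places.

d_min ≈ 0.12

For a single sample (or paired design) of n = 540: d_min = (z_{α/2} + z_β)/√n.
z-sum = 1.960 + 0.842 = 2.802.
d_min = 2.802 / √540 = 2.802 / 23.238 = 0.121.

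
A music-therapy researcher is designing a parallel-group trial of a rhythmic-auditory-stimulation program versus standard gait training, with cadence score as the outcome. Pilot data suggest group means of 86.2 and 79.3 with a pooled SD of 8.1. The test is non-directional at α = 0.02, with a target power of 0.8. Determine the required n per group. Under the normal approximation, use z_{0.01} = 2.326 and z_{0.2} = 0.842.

Cohen's d = |M₁ − M₂| / SD_pooled = |86.2 − 79.3| / 8.1 = 6.9 / 8.1 = 0.852.
For two independent groups with equal n: n = 2·((z_{α/2} + z_β) / d)².
z_{α/2} + z_β = 2.326 + 0.842 = 3.168.
n = 2 × (3.168 / 0.852)² = 2 × 3.718² = 2 × 13.83 = 27.7.
Round up to the next whole participant.

n = 28 per group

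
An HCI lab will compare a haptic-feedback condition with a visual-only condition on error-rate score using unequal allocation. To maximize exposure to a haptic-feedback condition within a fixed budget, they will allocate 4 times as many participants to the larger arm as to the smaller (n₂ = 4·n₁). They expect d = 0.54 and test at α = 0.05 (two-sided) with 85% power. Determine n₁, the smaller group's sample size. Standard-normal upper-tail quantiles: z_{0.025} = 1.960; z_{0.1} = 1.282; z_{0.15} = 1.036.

n₁ = 39

With allocation ratio k = n₂/n₁ = 4, Var(x̄₁−x̄₂) = σ²(1/n₁ + 1/(k·n₁)) = σ²·(k+1)/(k·n₁).
So n₁ = (1 + 1/k)·((z_{α/2} + z_β)/d)² = 1.250 × (2.996/0.54)².
n₁ = 1.250 × 30.78 = 38.5.
Round up: n₁ = 39, giving n₂ = 4 × 39 = 156.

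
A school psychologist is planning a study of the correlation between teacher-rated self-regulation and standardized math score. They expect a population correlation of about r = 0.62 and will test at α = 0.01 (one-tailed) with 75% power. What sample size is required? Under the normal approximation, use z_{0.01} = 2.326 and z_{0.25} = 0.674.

Fisher's z: C = ½·ln((1+r)/(1−r)) = ½·ln(4.2632) = 0.7250.
n = ((z_{α} + z_β)/C)² + 3.
(2.326 + 0.674) / 0.7250 = 3.000 / 0.7250 = 4.138.
n = 4.138² + 3 = 17.12 + 3 = 20.1.
Round up.

n = 21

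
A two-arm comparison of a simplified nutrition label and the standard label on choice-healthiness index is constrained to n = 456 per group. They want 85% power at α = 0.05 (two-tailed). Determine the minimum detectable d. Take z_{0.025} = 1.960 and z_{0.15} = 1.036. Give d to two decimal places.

d_min ≈ 0.20

For two independent groups of n = 456 each: d_min = (z_{α/2} + z_β)·√(2/n).
z-sum = 1.960 + 1.036 = 2.996.
d_min = 2.996 × √(2/456) = 2.996 × 0.0662 = 0.198.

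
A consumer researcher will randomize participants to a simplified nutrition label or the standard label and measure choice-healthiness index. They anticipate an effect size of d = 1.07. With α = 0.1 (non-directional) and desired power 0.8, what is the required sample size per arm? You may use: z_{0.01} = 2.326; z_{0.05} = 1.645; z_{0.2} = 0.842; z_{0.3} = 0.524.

For two independent groups with equal n: n = 2·((z_{α/2} + z_β) / d)².
z_{α/2} + z_β = 1.645 + 0.842 = 2.487.
n = 2 × (2.487 / 1.07)² = 2 × 2.324² = 2 × 5.40 = 10.8.
Round up to the next whole participant.

n = 11 per group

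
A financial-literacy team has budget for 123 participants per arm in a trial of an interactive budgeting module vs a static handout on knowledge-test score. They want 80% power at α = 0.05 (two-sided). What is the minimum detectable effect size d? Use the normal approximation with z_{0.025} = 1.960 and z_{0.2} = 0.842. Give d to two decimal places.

For two independent groups of n = 123 each: d_min = (z_{α/2} + z_β)·√(2/n).
z-sum = 1.960 + 0.842 = 2.802.
d_min = 2.802 × √(2/123) = 2.802 × 0.1275 = 0.357.

d_min ≈ 0.36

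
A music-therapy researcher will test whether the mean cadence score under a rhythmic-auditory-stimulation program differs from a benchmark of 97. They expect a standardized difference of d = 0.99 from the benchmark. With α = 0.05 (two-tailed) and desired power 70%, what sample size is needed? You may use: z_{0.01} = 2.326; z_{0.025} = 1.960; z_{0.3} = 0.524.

n = 7

For a one-sample test: n = ((z_{α/2} + z_β) / d)².
z_{α/2} + z_β = 1.960 + 0.524 = 2.484.
n = (2.484 / 0.99)² = 2.509² = 6.30.
Round up.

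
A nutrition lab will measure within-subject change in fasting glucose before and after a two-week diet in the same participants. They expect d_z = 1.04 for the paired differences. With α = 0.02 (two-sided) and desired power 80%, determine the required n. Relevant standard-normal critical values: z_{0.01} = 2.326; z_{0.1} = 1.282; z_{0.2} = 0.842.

n = 10 pairs

For a paired (one-sample on differences) test: n = ((z_{α/2} + z_β) / d)².
z_{α/2} + z_β = 2.326 + 0.842 = 3.168.
n = (3.168 / 1.04)² = 3.046² = 9.28.
Round up.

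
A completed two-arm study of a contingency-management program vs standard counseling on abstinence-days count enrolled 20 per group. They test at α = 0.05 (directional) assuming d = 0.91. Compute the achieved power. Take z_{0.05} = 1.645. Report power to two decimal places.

For two equal groups, power = Φ(d·√(n/2) − z_{α}).
d·√(n/2) = 0.91 × √(20/2) = 0.91 × 3.162 = 2.878.
z_β = 2.878 − 1.645 = 1.233.
Power = Φ(1.233) = 0.891.

power ≈ 0.89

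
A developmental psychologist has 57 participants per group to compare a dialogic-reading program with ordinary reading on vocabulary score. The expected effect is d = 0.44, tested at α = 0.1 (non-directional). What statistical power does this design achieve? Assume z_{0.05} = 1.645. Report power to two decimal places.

power ≈ 0.76

For two equal groups, power = Φ(d·√(n/2) − z_{α/2}).
d·√(n/2) = 0.44 × √(57/2) = 0.44 × 5.339 = 2.349.
z_β = 2.349 − 1.645 = 0.704.
Power = Φ(0.704) = 0.759.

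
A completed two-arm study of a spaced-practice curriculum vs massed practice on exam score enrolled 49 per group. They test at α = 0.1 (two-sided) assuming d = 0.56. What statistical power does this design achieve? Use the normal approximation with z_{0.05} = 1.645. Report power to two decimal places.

For two equal groups, power = Φ(d·√(n/2) − z_{α/2}).
d·√(n/2) = 0.56 × √(49/2) = 0.56 × 4.950 = 2.772.
z_β = 2.772 − 1.645 = 1.127.
Power = Φ(1.127) = 0.870.

power ≈ 0.87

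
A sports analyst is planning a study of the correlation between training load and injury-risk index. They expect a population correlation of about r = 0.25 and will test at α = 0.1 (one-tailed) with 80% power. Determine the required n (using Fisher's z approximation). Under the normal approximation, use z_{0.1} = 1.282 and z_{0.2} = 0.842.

n = 73

Fisher's z: C = ½·ln((1+r)/(1−r)) = ½·ln(1.6667) = 0.2554.
n = ((z_{α} + z_β)/C)² + 3.
(1.282 + 0.842) / 0.2554 = 2.124 / 0.2554 = 8.316.
n = 8.316² + 3 = 69.16 + 3 = 72.2.
Round up.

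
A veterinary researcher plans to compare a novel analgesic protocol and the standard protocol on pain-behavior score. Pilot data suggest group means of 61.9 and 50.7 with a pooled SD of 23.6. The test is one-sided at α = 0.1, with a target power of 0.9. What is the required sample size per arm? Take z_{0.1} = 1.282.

n = 59 per group

Cohen's d = |M₁ − M₂| / SD_pooled = |61.9 − 50.7| / 23.6 = 11.2 / 23.6 = 0.475.
For two independent groups with equal n: n = 2·((z_{α} + z_β) / d)².
z_{α} + z_β = 1.282 + 1.282 = 2.564.
n = 2 × (2.564 / 0.475)² = 2 × 5.398² = 2 × 29.14 = 58.3.
Round up to the next whole participant.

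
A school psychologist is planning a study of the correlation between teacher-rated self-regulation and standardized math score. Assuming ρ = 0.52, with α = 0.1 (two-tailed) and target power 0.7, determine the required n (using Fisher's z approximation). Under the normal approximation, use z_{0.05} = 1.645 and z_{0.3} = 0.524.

n = 18

Fisher's z: C = ½·ln((1+r)/(1−r)) = ½·ln(3.1667) = 0.5763.
n = ((z_{α/2} + z_β)/C)² + 3.
(1.645 + 0.524) / 0.5763 = 2.169 / 0.5763 = 3.764.
n = 3.764² + 3 = 14.17 + 3 = 17.2.
Round up.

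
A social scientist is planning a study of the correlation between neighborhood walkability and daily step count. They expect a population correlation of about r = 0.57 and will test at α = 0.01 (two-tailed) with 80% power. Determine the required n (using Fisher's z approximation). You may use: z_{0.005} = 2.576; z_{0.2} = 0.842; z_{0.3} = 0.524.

Fisher's z: C = ½·ln((1+r)/(1−r)) = ½·ln(3.6512) = 0.6475.
n = ((z_{α/2} + z_β)/C)² + 3.
(2.576 + 0.842) / 0.6475 = 3.418 / 0.6475 = 5.279.
n = 5.279² + 3 = 27.87 + 3 = 30.9.
Round up.

n = 31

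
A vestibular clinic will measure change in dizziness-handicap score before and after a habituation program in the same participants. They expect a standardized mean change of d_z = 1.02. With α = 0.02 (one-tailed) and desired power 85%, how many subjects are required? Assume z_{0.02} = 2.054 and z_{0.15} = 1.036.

For a paired (one-sample on differences) test: n = ((z_{α} + z_β) / d)².
z_{α} + z_β = 2.054 + 1.036 = 3.090.
n = (3.090 / 1.02)² = 3.029² = 9.18.
Round up.

n = 10 pairs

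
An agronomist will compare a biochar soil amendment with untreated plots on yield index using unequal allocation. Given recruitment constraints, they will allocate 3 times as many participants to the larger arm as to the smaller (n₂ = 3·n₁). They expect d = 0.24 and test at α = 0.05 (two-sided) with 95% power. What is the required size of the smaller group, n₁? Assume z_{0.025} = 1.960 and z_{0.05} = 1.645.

n₁ = 301

With allocation ratio k = n₂/n₁ = 3, Var(x̄₁−x̄₂) = σ²(1/n₁ + 1/(k·n₁)) = σ²·(k+1)/(k·n₁).
So n₁ = (1 + 1/k)·((z_{α/2} + z_β)/d)² = 1.333 × (3.605/0.24)².
n₁ = 1.333 × 225.63 = 300.8.
Round up: n₁ = 301, giving n₂ = 3 × 301 = 903.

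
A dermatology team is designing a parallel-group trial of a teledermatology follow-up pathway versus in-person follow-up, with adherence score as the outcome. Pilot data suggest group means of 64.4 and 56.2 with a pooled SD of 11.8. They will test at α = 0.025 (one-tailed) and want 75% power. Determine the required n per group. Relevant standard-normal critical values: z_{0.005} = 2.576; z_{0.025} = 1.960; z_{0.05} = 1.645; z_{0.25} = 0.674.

Cohen's d = |M₁ − M₂| / SD_pooled = |64.4 − 56.2| / 11.8 = 8.2 / 11.8 = 0.695.
For two independent groups with equal n: n = 2·((z_{α} + z_β) / d)².
z_{α} + z_β = 1.960 + 0.674 = 2.634.
n = 2 × (2.634 / 0.695)² = 2 × 3.790² = 2 × 14.36 = 28.7.
Round up to the next whole participant.

n = 29 per group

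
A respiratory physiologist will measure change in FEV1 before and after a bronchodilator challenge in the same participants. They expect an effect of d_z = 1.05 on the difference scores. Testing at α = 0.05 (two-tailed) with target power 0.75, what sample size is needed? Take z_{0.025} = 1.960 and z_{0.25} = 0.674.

n = 7 pairs

For a paired (one-sample on differences) test: n = ((z_{α/2} + z_β) / d)².
z_{α/2} + z_β = 1.960 + 0.674 = 2.634.
n = (2.634 / 1.05)² = 2.509² = 6.29.
Round up.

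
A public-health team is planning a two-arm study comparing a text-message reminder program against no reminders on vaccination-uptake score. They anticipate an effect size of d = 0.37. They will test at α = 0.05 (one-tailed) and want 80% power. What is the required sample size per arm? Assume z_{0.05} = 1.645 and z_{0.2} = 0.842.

For two independent groups with equal n: n = 2·((z_{α} + z_β) / d)².
z_{α} + z_β = 1.645 + 0.842 = 2.487.
n = 2 × (2.487 / 0.37)² = 2 × 6.722² = 2 × 45.18 = 90.4.
Round up to the next whole participant.

n = 91 per group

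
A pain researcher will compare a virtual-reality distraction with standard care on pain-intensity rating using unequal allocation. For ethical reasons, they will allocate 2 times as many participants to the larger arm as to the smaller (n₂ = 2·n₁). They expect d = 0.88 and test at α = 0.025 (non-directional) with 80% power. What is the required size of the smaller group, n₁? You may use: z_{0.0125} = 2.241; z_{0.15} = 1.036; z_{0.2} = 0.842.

With allocation ratio k = n₂/n₁ = 2, Var(x̄₁−x̄₂) = σ²(1/n₁ + 1/(k·n₁)) = σ²·(k+1)/(k·n₁).
So n₁ = (1 + 1/k)·((z_{α/2} + z_β)/d)² = 1.500 × (3.083/0.88)².
n₁ = 1.500 × 12.27 = 18.4.
Round up: n₁ = 19, giving n₂ = 2 × 19 = 38.

n₁ = 19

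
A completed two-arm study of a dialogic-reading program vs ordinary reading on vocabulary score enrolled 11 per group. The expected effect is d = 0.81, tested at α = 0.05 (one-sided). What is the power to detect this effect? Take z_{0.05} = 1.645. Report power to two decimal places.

For two equal groups, power = Φ(d·√(n/2) − z_{α}).
d·√(n/2) = 0.81 × √(11/2) = 0.81 × 2.345 = 1.900.
z_β = 1.900 − 1.645 = 0.255.
Power = Φ(0.255) = 0.600.

power ≈ 0.60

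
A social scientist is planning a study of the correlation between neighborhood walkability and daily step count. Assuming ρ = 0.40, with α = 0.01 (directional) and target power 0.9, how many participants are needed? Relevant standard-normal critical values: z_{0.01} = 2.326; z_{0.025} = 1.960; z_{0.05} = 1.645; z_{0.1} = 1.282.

n = 76

Fisher's z: C = ½·ln((1+r)/(1−r)) = ½·ln(2.3333) = 0.4236.
n = ((z_{α} + z_β)/C)² + 3.
(2.326 + 1.282) / 0.4236 = 3.608 / 0.4236 = 8.517.
n = 8.517² + 3 = 72.55 + 3 = 75.5.
Round up.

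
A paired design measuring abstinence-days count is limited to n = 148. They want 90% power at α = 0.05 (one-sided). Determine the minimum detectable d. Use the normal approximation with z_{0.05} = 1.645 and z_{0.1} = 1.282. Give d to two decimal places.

d_min ≈ 0.24

For a single sample (or paired design) of n = 148: d_min = (z_{α} + z_β)/√n.
z-sum = 1.645 + 1.282 = 2.927.
d_min = 2.927 / √148 = 2.927 / 12.166 = 0.241.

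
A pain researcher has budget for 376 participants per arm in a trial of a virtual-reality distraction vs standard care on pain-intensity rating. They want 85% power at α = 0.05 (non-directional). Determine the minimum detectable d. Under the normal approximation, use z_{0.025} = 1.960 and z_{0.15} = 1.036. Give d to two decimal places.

d_min ≈ 0.22

For two independent groups of n = 376 each: d_min = (z_{α/2} + z_β)·√(2/n).
z-sum = 1.960 + 1.036 = 2.996.
d_min = 2.996 × √(2/376) = 2.996 × 0.0729 = 0.219.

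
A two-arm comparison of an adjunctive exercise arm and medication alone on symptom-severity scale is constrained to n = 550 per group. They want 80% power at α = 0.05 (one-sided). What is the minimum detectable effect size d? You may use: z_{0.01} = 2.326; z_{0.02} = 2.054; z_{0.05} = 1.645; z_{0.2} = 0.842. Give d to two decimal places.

For two independent groups of n = 550 each: d_min = (z_{α} + z_β)·√(2/n).
z-sum = 1.645 + 0.842 = 2.487.
d_min = 2.487 × √(2/550) = 2.487 × 0.0603 = 0.150.

d_min ≈ 0.15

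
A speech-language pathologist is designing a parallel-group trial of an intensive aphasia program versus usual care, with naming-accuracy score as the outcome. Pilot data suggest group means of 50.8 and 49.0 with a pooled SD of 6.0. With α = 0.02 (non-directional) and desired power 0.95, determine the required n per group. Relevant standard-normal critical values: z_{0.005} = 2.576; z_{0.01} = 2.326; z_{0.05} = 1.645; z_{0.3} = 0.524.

Cohen's d = |M₁ − M₂| / SD_pooled = |50.8 − 49.0| / 6.0 = 1.8 / 6.0 = 0.300.
For two independent groups with equal n: n = 2·((z_{α/2} + z_β) / d)².
z_{α/2} + z_β = 2.326 + 1.645 = 3.971.
n = 2 × (3.971 / 0.300)² = 2 × 13.237² = 2 × 175.21 = 350.4.
Round up to the next whole participant.

n = 351 per group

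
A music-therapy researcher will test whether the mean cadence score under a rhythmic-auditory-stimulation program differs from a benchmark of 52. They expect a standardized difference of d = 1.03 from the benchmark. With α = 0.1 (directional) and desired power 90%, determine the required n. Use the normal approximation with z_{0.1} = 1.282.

For a one-sample test: n = ((z_{α} + z_β) / d)².
z_{α} + z_β = 1.282 + 1.282 = 2.564.
n = (2.564 / 1.03)² = 2.489² = 6.20.
Round up.

n = 7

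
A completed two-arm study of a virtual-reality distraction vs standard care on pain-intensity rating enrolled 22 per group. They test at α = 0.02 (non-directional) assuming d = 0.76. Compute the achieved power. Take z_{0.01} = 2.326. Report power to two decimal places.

power ≈ 0.58

For two equal groups, power = Φ(d·√(n/2) − z_{α/2}).
d·√(n/2) = 0.76 × √(22/2) = 0.76 × 3.317 = 2.521.
z_β = 2.521 − 2.326 = 0.195.
Power = Φ(0.195) = 0.577.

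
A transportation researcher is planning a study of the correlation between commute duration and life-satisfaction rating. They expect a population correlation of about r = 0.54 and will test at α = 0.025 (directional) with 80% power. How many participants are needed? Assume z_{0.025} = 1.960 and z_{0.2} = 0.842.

Fisher's z: C = ½·ln((1+r)/(1−r)) = ½·ln(3.3478) = 0.6042.
n = ((z_{α} + z_β)/C)² + 3.
(1.960 + 0.842) / 0.6042 = 2.802 / 0.6042 = 4.638.
n = 4.638² + 3 = 21.51 + 3 = 24.5.
Round up.

n = 25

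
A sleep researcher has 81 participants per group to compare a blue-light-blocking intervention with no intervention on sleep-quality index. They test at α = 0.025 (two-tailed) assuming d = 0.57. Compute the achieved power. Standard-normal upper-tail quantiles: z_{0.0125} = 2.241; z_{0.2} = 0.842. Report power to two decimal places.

power ≈ 0.92

For two equal groups, power = Φ(d·√(n/2) − z_{α/2}).
d·√(n/2) = 0.57 × √(81/2) = 0.57 × 6.364 = 3.627.
z_β = 3.627 − 2.241 = 1.386.
Power = Φ(1.386) = 0.917.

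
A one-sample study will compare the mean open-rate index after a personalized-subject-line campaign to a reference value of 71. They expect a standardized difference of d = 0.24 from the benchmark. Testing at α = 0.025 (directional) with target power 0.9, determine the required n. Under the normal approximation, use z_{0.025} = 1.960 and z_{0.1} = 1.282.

n = 183

For a one-sample test: n = ((z_{α} + z_β) / d)².
z_{α} + z_β = 1.960 + 1.282 = 3.242.
n = (3.242 / 0.24)² = 13.508² = 182.48.
Round up.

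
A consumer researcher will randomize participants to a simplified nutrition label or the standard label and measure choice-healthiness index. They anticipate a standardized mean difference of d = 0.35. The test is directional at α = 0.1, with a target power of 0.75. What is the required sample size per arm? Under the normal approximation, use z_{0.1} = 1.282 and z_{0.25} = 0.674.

n = 63 per group

For two independent groups with equal n: n = 2·((z_{α} + z_β) / d)².
z_{α} + z_β = 1.282 + 0.674 = 1.956.
n = 2 × (1.956 / 0.35)² = 2 × 5.589² = 2 × 31.23 = 62.5.
Round up to the next whole participant.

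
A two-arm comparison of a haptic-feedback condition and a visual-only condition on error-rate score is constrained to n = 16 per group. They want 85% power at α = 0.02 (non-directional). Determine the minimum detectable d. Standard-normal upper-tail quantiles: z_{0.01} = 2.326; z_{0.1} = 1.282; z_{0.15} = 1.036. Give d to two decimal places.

d_min ≈ 1.19

For two independent groups of n = 16 each: d_min = (z_{α/2} + z_β)·√(2/n).
z-sum = 2.326 + 1.036 = 3.362.
d_min = 3.362 × √(2/16) = 3.362 × 0.3536 = 1.189.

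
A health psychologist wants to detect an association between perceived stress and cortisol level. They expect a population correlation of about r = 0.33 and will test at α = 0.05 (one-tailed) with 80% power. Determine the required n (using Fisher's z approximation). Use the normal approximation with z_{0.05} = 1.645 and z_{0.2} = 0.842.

Fisher's z: C = ½·ln((1+r)/(1−r)) = ½·ln(1.9851) = 0.3428.
n = ((z_{α} + z_β)/C)² + 3.
(1.645 + 0.842) / 0.3428 = 2.487 / 0.3428 = 7.255.
n = 7.255² + 3 = 52.63 + 3 = 55.6.
Round up.

n = 56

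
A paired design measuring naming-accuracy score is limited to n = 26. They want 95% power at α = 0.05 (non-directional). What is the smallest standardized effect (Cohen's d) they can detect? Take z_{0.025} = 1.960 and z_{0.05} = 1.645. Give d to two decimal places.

For a single sample (or paired design) of n = 26: d_min = (z_{α/2} + z_β)/√n.
z-sum = 1.960 + 1.645 = 3.605.
d_min = 3.605 / √26 = 3.605 / 5.099 = 0.707.

d_min ≈ 0.71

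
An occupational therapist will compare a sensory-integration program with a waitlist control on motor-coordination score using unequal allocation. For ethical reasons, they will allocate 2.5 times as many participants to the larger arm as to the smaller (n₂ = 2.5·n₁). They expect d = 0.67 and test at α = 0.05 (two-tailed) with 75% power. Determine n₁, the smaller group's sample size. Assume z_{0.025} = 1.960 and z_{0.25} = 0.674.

n₁ = 22

With allocation ratio k = n₂/n₁ = 2.5, Var(x̄₁−x̄₂) = σ²(1/n₁ + 1/(k·n₁)) = σ²·(k+1)/(k·n₁).
So n₁ = (1 + 1/k)·((z_{α/2} + z_β)/d)² = 1.400 × (2.634/0.67)².
n₁ = 1.400 × 15.46 = 21.6.
Round up: n₁ = 22, giving n₂ = 2.5 × 22 = 55.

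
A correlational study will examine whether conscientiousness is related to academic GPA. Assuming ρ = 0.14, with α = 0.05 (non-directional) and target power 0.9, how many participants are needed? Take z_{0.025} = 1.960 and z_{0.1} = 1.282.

n = 533

Fisher's z: C = ½·ln((1+r)/(1−r)) = ½·ln(1.3256) = 0.1409.
n = ((z_{α/2} + z_β)/C)² + 3.
(1.960 + 1.282) / 0.1409 = 3.242 / 0.1409 = 23.009.
n = 23.009² + 3 = 529.42 + 3 = 532.4.
Round up.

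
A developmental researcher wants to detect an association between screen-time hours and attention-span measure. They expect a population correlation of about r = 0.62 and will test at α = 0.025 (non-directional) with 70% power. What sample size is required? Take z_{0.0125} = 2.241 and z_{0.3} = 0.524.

n = 18

Fisher's z: C = ½·ln((1+r)/(1−r)) = ½·ln(4.2632) = 0.7250.
n = ((z_{α/2} + z_β)/C)² + 3.
(2.241 + 0.524) / 0.7250 = 2.765 / 0.7250 = 3.814.
n = 3.814² + 3 = 14.55 + 3 = 17.5.
Round up.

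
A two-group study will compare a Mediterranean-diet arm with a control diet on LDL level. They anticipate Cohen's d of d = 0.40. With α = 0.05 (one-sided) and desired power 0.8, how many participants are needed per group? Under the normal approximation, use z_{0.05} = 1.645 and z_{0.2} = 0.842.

n = 78 per group

For two independent groups with equal n: n = 2·((z_{α} + z_β) / d)².
z_{α} + z_β = 1.645 + 0.842 = 2.487.
n = 2 × (2.487 / 0.40)² = 2 × 6.218² = 2 × 38.66 = 77.3.
Round up to the next whole participant.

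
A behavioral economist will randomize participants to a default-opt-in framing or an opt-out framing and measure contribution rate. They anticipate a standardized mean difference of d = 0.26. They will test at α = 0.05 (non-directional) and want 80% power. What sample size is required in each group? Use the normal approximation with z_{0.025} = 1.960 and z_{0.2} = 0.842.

For two independent groups with equal n: n = 2·((z_{α/2} + z_β) / d)².
z_{α/2} + z_β = 1.960 + 0.842 = 2.802.
n = 2 × (2.802 / 0.26)² = 2 × 10.777² = 2 × 116.14 = 232.3.
Round up to the next whole participant.

n = 233 per group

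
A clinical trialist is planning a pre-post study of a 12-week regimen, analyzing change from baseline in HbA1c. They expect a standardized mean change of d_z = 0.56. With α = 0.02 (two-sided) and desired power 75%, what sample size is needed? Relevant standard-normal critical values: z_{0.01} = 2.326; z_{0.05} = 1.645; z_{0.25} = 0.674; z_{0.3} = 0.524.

For a paired (one-sample on differences) test: n = ((z_{α/2} + z_β) / d)².
z_{α/2} + z_β = 2.326 + 0.674 = 3.000.
n = (3.000 / 0.56)² = 5.357² = 28.70.
Round up.

n = 29 pairs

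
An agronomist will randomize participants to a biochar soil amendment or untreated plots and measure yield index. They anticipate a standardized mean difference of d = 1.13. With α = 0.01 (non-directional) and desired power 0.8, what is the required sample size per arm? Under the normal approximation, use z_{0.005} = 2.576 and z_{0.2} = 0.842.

n = 19 per group

For two independent groups with equal n: n = 2·((z_{α/2} + z_β) / d)².
z_{α/2} + z_β = 2.576 + 0.842 = 3.418.
n = 2 × (3.418 / 1.13)² = 2 × 3.025² = 2 × 9.15 = 18.3.
Round up to the next whole participant.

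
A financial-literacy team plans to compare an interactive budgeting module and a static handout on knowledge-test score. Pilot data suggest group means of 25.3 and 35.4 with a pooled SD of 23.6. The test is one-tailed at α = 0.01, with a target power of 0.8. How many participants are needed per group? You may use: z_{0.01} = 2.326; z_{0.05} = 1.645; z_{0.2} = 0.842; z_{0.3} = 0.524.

n = 110 per group

Cohen's d = |M₁ − M₂| / SD_pooled = |25.3 − 35.4| / 23.6 = 10.1 / 23.6 = 0.428.
For two independent groups with equal n: n = 2·((z_{α} + z_β) / d)².
z_{α} + z_β = 2.326 + 0.842 = 3.168.
n = 2 × (3.168 / 0.428)² = 2 × 7.402² = 2 × 54.79 = 109.6.
Round up to the next whole participant.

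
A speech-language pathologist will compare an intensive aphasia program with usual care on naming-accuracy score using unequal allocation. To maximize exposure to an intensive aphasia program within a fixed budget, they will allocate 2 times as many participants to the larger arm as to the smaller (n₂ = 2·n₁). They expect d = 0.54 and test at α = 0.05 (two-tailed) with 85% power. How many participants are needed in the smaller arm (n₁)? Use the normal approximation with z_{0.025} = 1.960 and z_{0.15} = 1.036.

With allocation ratio k = n₂/n₁ = 2, Var(x̄₁−x̄₂) = σ²(1/n₁ + 1/(k·n₁)) = σ²·(k+1)/(k·n₁).
So n₁ = (1 + 1/k)·((z_{α/2} + z_β)/d)² = 1.500 × (2.996/0.54)².
n₁ = 1.500 × 30.78 = 46.2.
Round up: n₁ = 47, giving n₂ = 2 × 47 = 94.

n₁ = 47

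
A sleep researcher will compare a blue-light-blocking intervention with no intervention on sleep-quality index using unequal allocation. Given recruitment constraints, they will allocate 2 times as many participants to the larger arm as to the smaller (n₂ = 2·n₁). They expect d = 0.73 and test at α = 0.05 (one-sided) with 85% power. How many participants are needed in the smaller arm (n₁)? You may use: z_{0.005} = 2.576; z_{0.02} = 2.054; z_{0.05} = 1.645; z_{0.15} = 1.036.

With allocation ratio k = n₂/n₁ = 2, Var(x̄₁−x̄₂) = σ²(1/n₁ + 1/(k·n₁)) = σ²·(k+1)/(k·n₁).
So n₁ = (1 + 1/k)·((z_{α} + z_β)/d)² = 1.500 × (2.681/0.73)².
n₁ = 1.500 × 13.49 = 20.2.
Round up: n₁ = 21, giving n₂ = 2 × 21 = 42.

n₁ = 21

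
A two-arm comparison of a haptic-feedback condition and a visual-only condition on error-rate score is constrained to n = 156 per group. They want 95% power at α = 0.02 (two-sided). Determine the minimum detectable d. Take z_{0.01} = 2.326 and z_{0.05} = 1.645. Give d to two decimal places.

d_min ≈ 0.45

For two independent groups of n = 156 each: d_min = (z_{α/2} + z_β)·√(2/n).
z-sum = 2.326 + 1.645 = 3.971.
d_min = 3.971 × √(2/156) = 3.971 × 0.1132 = 0.450.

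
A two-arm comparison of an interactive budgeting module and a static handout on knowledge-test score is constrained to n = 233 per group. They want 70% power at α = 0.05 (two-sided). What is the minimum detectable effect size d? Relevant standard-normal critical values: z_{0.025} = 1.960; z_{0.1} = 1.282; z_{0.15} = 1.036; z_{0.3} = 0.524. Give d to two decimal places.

For two independent groups of n = 233 each: d_min = (z_{α/2} + z_β)·√(2/n).
z-sum = 1.960 + 0.524 = 2.484.
d_min = 2.484 × √(2/233) = 2.484 × 0.0926 = 0.230.

d_min ≈ 0.23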